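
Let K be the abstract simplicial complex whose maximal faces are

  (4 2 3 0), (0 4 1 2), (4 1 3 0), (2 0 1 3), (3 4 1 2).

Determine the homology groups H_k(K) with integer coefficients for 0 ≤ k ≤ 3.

Take the total order 0 < 1 < 2 < 3 < 4 on the vertex set. Then K (dimension 3) consists of the simplices:

  0-simplices (5): [0], [1], [2], [3], [4]
  1-simplices (10): [0,1], [0,2], [0,3], [0,4], [1,2], [1,3], [1,4], [2,3], [2,4], [3,4]
  2-simplices (10): [0,1,2], [0,1,3], [0,1,4], [0,2,3], [0,2,4], [0,3,4], [1,2,3], [1,2,4], [1,3,4], [2,3,4]
  3-simplices (5): [0,1,2,3], [0,1,2,4], [0,1,3,4], [0,2,3,4], [1,2,3,4]

Hence C_0 ≅ Z^5, C_1 ≅ Z^10, C_2 ≅ Z^10, C_3 ≅ Z^5.

The boundary map ∂_1: C_1 → C_0 sends each edge [p,q] (with p < q) to q − p.
The 5×10 boundary matrix has rank 4 and Smith normal form diag(1,1,1,1).

∂_2: C_2 → C_1 sends each 2-simplex [p,q,r] to [q,r] − [p,r] + [p,q]. For instance
  ∂[0,2,3] = [2,3] − [0,3] + [0,2],
  ∂[0,1,3] = [1,3] − [0,3] + [0,1].
This gives a 10×10 integer matrix of rank 6; reducing to Smith normal form yields diagonal entries (1,1,1,1,1,1).

∂_3: C_3 → C_2 sends each 3-simplex σ to the alternating sum Σ_i (−1)^i (σ with its i-th vertex removed). For instance
  ∂[1,2,3,4] = [2,3,4] − [1,3,4] + [1,2,4] − [1,2,3],
  ∂[0,1,3,4] = [1,3,4] − [0,3,4] + [0,1,4] − [0,1,3].
The resulting 10×5 matrix has rank 4, and its Smith normal form has invariant factors (1,1,1,1).

From H_k ≅ ker(∂_k) / im(∂_{k+1}) we obtain:

  H_0: rank C_0 − rank ∂_1 = 5 − 4 = 1, and the invariant factors of ∂_1 are all 1, so H_0 ≅ Z.
  H_1: rank ker ∂_1 − rank ∂_2 = (10 − 4) − 6 = 0, and the invariant factors of ∂_2 are all 1, so H_1 ≅ 0.
  H_2: rank ker ∂_2 − rank ∂_3 = (10 − 6) − 4 = 0, and the invariant factors of ∂_3 are all 1, so H_2 ≅ 0.
  H_3: rank ker ∂_3 − rank ∂_4 = (5 − 4) − 0 = 1, and there is no ∂_4, so H_3 ≅ Z.

As a check, the Euler characteristic is 5 − 10 + 10 − 5 = 0, which agrees with 1 − 0 + 0 − 1 = 0.
(K is a triangulation of the 3-sphere S^3.)

H_0 = Z,  H_1 = 0,  H_2 = 0,  H_3 = Z.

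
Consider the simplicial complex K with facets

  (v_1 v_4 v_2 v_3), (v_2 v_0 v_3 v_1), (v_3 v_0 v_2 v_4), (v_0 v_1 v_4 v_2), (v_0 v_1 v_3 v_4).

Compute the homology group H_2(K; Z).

H_2 ≅ 0.

Order the vertices as v_0 < v_1 < v_2 < v_3 < v_4. Listing each simplex with vertices in this order, K has dimension 3 with simplices:

  0-simplices (5): [v_0], [v_1], [v_2], [v_3], [v_4]
  1-simplices (10): [v_0,v_1], [v_0,v_2], [v_0,v_3], [v_0,v_4], [v_1,v_2], [v_1,v_3], [v_1,v_4], [v_2,v_3], [v_2,v_4], [v_3,v_4]
  2-simplices (10): [v_0,v_1,v_2], [v_0,v_1,v_3], [v_0,v_1,v_4], [v_0,v_2,v_3], [v_0,v_2,v_4], [v_0,v_3,v_4], [v_1,v_2,v_3], [v_1,v_2,v_4], [v_1,v_3,v_4], [v_2,v_3,v_4]
  3-simplices (5): [v_0,v_1,v_2,v_3], [v_0,v_1,v_2,v_4], [v_0,v_1,v_3,v_4], [v_0,v_2,v_3,v_4], [v_1,v_2,v_3,v_4]

giving chain groups C_0 ≅ Z^5, C_1 ≅ Z^10, C_2 ≅ Z^10, C_3 ≅ Z^5.

∂_1: C_1 → C_0 maps an edge to its endpoints' difference, ∂[p,q] = q − p. For instance
  ∂[v_0,v_4] = [v_4] − [v_0].
As a 5×10 matrix over Z this has rank 4, with invariant factors (1,1,1,1).

∂_2: C_2 → C_1 maps a triangle to the signed sum of its edges. For instance
  ∂[v_0,v_1,v_3] = [v_1,v_3] − [v_0,v_3] + [v_0,v_1],
  ∂[v_0,v_1,v_4] = [v_1,v_4] − [v_0,v_4] + [v_0,v_1].
As a 10×10 matrix over Z this has rank 6, with invariant factors (1,1,1,1,1,1).

Boundary ∂_3: C_3 → C_2 sends each 3-simplex σ to the alternating sum Σ_i (−1)^i (σ with its i-th vertex removed). For instance
  ∂[v_1,v_2,v_3,v_4] = [v_2,v_3,v_4] − [v_1,v_3,v_4] + [v_1,v_2,v_4] − [v_1,v_2,v_3],
  ∂[v_0,v_2,v_3,v_4] = [v_2,v_3,v_4] − [v_0,v_3,v_4] + [v_0,v_2,v_4] − [v_0,v_2,v_3].
As a 10×5 matrix over Z this has rank 4, with invariant factors (1,1,1,1).

Computing H_k = (kernel of ∂_k) / (image of ∂_{k+1}):

  H_2: rank ker ∂_2 − rank ∂_3 = (10 − 6) − 4 = 0, and the invariant factors of ∂_3 are all 1, so H_2 = 0.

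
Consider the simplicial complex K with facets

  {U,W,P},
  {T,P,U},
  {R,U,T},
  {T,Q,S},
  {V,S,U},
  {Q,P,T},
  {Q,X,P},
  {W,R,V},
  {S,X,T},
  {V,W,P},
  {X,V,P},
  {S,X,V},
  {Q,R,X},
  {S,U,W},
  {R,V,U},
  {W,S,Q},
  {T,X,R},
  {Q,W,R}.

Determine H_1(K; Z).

Take the total order P < Q < R < S < T < U < V < W < X on the vertex set. Then K (dimension 2) consists of the simplices:

  0-simplices (9): P, Q, R, S, T, U, V, W, X
  1-simplices (27): PQ, PT, PU, PV, PW, PX, QR, QS, QT, QW, QX, RT, RU, RV, RW, RX, ST, SU, SV, SW, SX, TU, TX, UV, UW, VW, VX
  2-simplices (18): PQT, PQX, PTU, PUW, PVW, PVX, QRW, QRX, QST, QSW, RTU, RTX, RUV, RVW, STX, SUV, SUW, SVX

Hence C_0 ≅ Z^9, C_1 ≅ Z^27, C_2 ≅ Z^18.

Boundary ∂_1: C_1 → C_0 sends each edge [p,q] (with p < q) to q − p.
The 9×27 boundary matrix has rank 8 and Smith normal form diag(1,1,1,1,1,1,1,1).

The boundary map ∂_2: C_2 → C_1 maps a triangle to the signed sum of its edges. For instance
  ∂SUW = UW − SW + SU,
  ∂QRX = RX − QX + QR.
The resulting 27×18 matrix has rank 18, and its Smith normal form has invariant factors (1,1,1,1,1,1,1,1,1,1,1,1,1,1,1,1,1,2).

Now H_k = ker ∂_k / im ∂_{k+1}, so:

  H_1: rank ker ∂_1 − rank ∂_2 = (27 − 8) − 18 = 1, and ∂_2 has invariant factor 2 > 1, so H_1 ≅ Z ⊕ Z/2.

(K is a triangulation of the Klein bottle.)

H_1 ≅ Z ⊕ Z/2.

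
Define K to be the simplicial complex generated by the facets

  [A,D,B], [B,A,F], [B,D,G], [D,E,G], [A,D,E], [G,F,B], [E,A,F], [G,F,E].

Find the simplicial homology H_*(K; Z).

H_0 ≅ Z,  H_1 = 0,  H_2 ≅ Z.

Fix the vertex order A < B < D < E < F < G and write every simplex with vertices in increasing order. Then dim K = 2 and the simplices of K are:

  0-simplices (6): A, B, D, E, F, G
  1-simplices (12): AB, AD, AE, AF, BD, BF, BG, DE, DG, EF, EG, FG
  2-simplices (8): ABD, ABF, ADE, AEF, BDG, BFG, DEG, EFG

giving chain groups C_0 ≅ Z^6, C_1 ≅ Z^12, C_2 ≅ Z^8.

The boundary map ∂_1: C_1 → C_0 sends each edge [p,q] (with p < q) to q − p. For instance
  ∂BG = G − B.
This gives a 6×12 integer matrix of rank 5; reducing to Smith normal form yields diagonal entries (1,1,1,1,1).

The boundary map ∂_2: C_2 → C_1 acts by ∂[p,q,r] = [q,r] − [p,r] + [p,q]. For instance
  ∂DEG = EG − DG + DE,
  ∂ADE = DE − AE + AD.
As a 12×8 matrix over Z this has rank 7, with invariant factors (1,1,1,1,1,1,1).

Now H_k = ker ∂_k / im ∂_{k+1}, so:

  H_0: rank C_0 − rank ∂_1 = 6 − 5 = 1, and the invariant factors of ∂_1 are all 1, so H_0 ≅ Z.
  H_1: rank ker ∂_1 − rank ∂_2 = (12 − 5) − 7 = 0, and the invariant factors of ∂_2 are all 1, so H_1 ≅ 0.
  H_2: rank ker ∂_2 − rank ∂_3 = (8 − 7) − 0 = 1, and there is no ∂_3, so H_2 ≅ Z.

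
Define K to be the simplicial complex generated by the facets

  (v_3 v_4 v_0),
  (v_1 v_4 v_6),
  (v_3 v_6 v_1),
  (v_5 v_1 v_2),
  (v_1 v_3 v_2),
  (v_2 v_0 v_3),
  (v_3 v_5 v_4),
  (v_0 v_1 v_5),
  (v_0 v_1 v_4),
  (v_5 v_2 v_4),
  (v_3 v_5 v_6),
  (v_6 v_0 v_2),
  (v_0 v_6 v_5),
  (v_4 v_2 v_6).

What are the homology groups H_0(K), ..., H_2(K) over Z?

H_0 ≅ Z,  H_1 ≅ Z^2,  H_2 ≅ Z.

Fix the vertex order v_0 < v_1 < v_2 < v_3 < v_4 < v_5 < v_6 and write every simplex with vertices in increasing order. Then dim K = 2 and the simplices of K are:

  0-simplices (7): [v_0], [v_1], [v_2], [v_3], [v_4], [v_5], [v_6]
  1-simplices (21): (21 of them)
  2-simplices (14): (14 of them)

Hence C_0 ≅ Z^7, C_1 ≅ Z^21, C_2 ≅ Z^14.

∂_1: C_1 → C_0 is given by ∂[p,q] = [q] − [p]. For instance
  ∂[v_2,v_6] = [v_6] − [v_2].
As a 7×21 matrix over Z this has rank 6, with invariant factors (1,1,1,1,1,1).

The boundary map ∂_2: C_2 → C_1 acts by ∂[p,q,r] = [q,r] − [p,r] + [p,q]. For instance
  ∂[v_2,v_4,v_5] = [v_4,v_5] − [v_2,v_5] + [v_2,v_4],
  ∂[v_3,v_4,v_5] = [v_4,v_5] − [v_3,v_5] + [v_3,v_4].
The 21×14 boundary matrix has rank 13 and Smith normal form diag(1,1,1,1,1,1,1,1,1,1,1,1,1).

Reading off H_k = ker ∂_k / im ∂_{k+1}:

  H_0: rank C_0 − rank ∂_1 = 7 − 6 = 1, and the invariant factors of ∂_1 are all 1, so H_0 = Z.
  H_1: rank ker ∂_1 − rank ∂_2 = (21 − 6) − 13 = 2, and the invariant factors of ∂_2 are all 1, so H_1 = Z^2.
  H_2: rank ker ∂_2 − rank ∂_3 = (14 − 13) − 0 = 1, and there is no ∂_3, so H_2 = Z.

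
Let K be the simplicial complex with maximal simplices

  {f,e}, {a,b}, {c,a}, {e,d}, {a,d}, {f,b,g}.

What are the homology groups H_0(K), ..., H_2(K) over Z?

H_0 ≅ Z,  H_1 ≅ Z,  H_2 = 0.

We work with the vertex ordering a < b < c < d < e < f < g. The simplices of K, each written with vertices in increasing order, are:

  0-simplices (7): a, b, c, d, e, f, g
  1-simplices (8): ab, ac, ad, bf, bg, de, ef, fg
  2-simplices (1): bfg

so the chain groups are C_0 ≅ Z^7, C_1 ≅ Z^8, C_2 ≅ Z^1.

Boundary ∂_1: C_1 → C_0 maps an edge to its endpoints' difference, ∂[p,q] = q − p. For instance
  ∂ac = c − a.
The 7×8 boundary matrix has rank 6 and Smith normal form diag(1,1,1,1,1,1).

The boundary map ∂_2: C_2 → C_1 sends each 2-simplex [p,q,r] to [q,r] − [p,r] + [p,q]. For instance
  ∂bfg = fg − bg + bf.
This gives a 8×1 integer matrix of rank 1; reducing to Smith normal form yields diagonal entries (1).

Computing H_k = (kernel of ∂_k) / (image of ∂_{k+1}):

  H_0: rank C_0 − rank ∂_1 = 7 − 6 = 1, and the invariant factors of ∂_1 are all 1, so H_0 ≅ Z.
  H_1: rank ker ∂_1 − rank ∂_2 = (8 − 6) − 1 = 1, and the invariant factors of ∂_2 are all 1, so H_1 ≅ Z.
  H_2: rank ker ∂_2 − rank ∂_3 = (1 − 1) − 0 = 0, and there is no ∂_3, so H_2 ≅ 0.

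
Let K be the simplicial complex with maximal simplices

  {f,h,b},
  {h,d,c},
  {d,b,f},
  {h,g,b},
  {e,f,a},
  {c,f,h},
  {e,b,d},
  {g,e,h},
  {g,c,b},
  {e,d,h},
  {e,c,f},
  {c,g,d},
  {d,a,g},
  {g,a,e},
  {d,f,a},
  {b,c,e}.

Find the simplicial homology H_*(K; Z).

H_0 = Z,  H_1 = Z^2,  H_2 = Z.

Take the total order a < b < c < d < e < f < g < h on the vertex set. Then K (dimension 2) consists of the simplices:

  0-simplices (8): a, b, c, d, e, f, g, h
  1-simplices (24): ad, ae, af, ag, bc, bd, be, bf, bg, bh, cd, ce, cf, cg, ch, de, df, dg, dh, ef, eg, eh, fh, gh
  2-simplices (16): adf, adg, aef, aeg, bce, bcg, bde, bdf, bfh, bgh, cdg, cdh, cef, cfh, deh, egh

giving chain groups C_0 ≅ Z^8, C_1 ≅ Z^24, C_2 ≅ Z^16.

Boundary ∂_1: C_1 → C_0 maps an edge to its endpoints' difference, ∂[p,q] = q − p. For instance
  ∂df = f − d.
This gives a 8×24 integer matrix of rank 7; reducing to Smith normal form yields diagonal entries (1,1,1,1,1,1,1).

Boundary ∂_2: C_2 → C_1 acts by ∂[p,q,r] = [q,r] − [p,r] + [p,q]. For instance
  ∂aef = ef − af + ae,
  ∂adf = df − af + ad.
The 24×16 boundary matrix has rank 15 and Smith normal form diag(1,1,1,1,1,1,1,1,1,1,1,1,1,1,1).

Reading off H_k = ker ∂_k / im ∂_{k+1}:

  H_0: rank C_0 − rank ∂_1 = 8 − 7 = 1, and the invariant factors of ∂_1 are all 1, so H_0 = Z.
  H_1: rank ker ∂_1 − rank ∂_2 = (24 − 7) − 15 = 2, and the invariant factors of ∂_2 are all 1, so H_1 = Z^2.
  H_2: rank ker ∂_2 − rank ∂_3 = (16 − 15) − 0 = 1, and there is no ∂_3, so H_2 = Z.

As a check, the Euler characteristic is 8 − 24 + 16 = 0, which agrees with 1 − 2 + 1 = 0.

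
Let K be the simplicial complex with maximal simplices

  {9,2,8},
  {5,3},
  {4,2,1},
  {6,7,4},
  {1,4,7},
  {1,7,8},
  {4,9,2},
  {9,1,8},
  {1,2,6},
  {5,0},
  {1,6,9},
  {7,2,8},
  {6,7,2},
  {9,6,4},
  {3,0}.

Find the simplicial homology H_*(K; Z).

Take the total order 0 < 1 < 2 < 3 < 4 < 5 < 6 < 7 < 8 < 9 on the vertex set. Then K (dimension 2) consists of the simplices:

  0-simplices (10): [0], [1], [2], [3], [4], [5], [6], [7], [8], [9]
  1-simplices (21): [0,3], [0,5], [1,2], [1,4], [1,6], [1,7], [1,8], [1,9], [2,4], [2,6], [2,7], [2,8], [2,9], [3,5], [4,6], [4,7], [4,9], [6,7], [6,9], [7,8], [8,9]
  2-simplices (12): [1,2,4], [1,2,6], [1,4,7], [1,6,9], [1,7,8], [1,8,9], [2,4,9], [2,6,7], [2,7,8], [2,8,9], [4,6,7], [4,6,9]

Hence C_0 ≅ Z^10, C_1 ≅ Z^21, C_2 ≅ Z^12.

Boundary ∂_1: C_1 → C_0 maps an edge to its endpoints' difference, ∂[p,q] = q − p.
As a 10×21 matrix over Z this has rank 8, with invariant factors (1,1,1,1,1,1,1,1).

The boundary map ∂_2: C_2 → C_1 maps a triangle to the signed sum of its edges. For instance
  ∂[1,6,9] = [6,9] − [1,9] + [1,6],
  ∂[2,6,7] = [6,7] − [2,7] + [2,6].
This gives a 21×12 integer matrix of rank 12; reducing to Smith normal form yields diagonal entries (1,1,1,1,1,1,1,1,1,1,1,2).

Now H_k = ker ∂_k / im ∂_{k+1}, so:

  H_0: rank C_0 − rank ∂_1 = 10 − 8 = 2, and the invariant factors of ∂_1 are all 1, so H_0 = Z^2.
  H_1: rank ker ∂_1 − rank ∂_2 = (21 − 8) − 12 = 1, and ∂_2 has invariant factor 2 > 1, so H_1 = Z ⊕ Z/2Z.
  H_2: rank ker ∂_2 − rank ∂_3 = (12 − 12) − 0 = 0, and there is no ∂_3, so H_2 = 0.

H_0 ≅ Z^2,  H_1 ≅ Z ⊕ Z/2Z,  H_2 = 0.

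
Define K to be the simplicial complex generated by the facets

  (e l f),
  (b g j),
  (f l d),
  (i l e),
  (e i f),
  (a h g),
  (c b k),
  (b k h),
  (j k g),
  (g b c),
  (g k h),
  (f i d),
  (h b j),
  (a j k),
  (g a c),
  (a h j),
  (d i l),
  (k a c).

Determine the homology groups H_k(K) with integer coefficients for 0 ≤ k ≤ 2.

We work with the vertex ordering a < b < c < d < e < f < g < h < i < j < k < l. The simplices of K, each written with vertices in increasing order, are:

  0-simplices (12): a, b, c, d, e, f, g, h, i, j, k, l
  1-simplices (27): ac, ag, ah, aj, ak, bc, bg, bh, bj, bk, cg, ck, df, di, dl, ef, ei, el, fi, fl, gh, gj, gk, hj, hk, il, jk
  2-simplices (18): acg, ack, agh, ahj, ajk, bcg, bck, bgj, bhj, bhk, dfi, dfl, dil, efi, efl, eil, ghk, gjk

so the chain groups are C_0 ≅ Z^12, C_1 ≅ Z^27, C_2 ≅ Z^18.

The boundary map ∂_1: C_1 → C_0 sends each edge [p,q] (with p < q) to q − p. For instance
  ∂gk = k − g.
This gives a 12×27 integer matrix of rank 10; reducing to Smith normal form yields diagonal entries (1,1,1,1,1,1,1,1,1,1).

Boundary ∂_2: C_2 → C_1 acts by ∂[p,q,r] = [q,r] − [p,r] + [p,q]. For instance
  ∂dfi = fi − di + df,
  ∂bhj = hj − bj + bh.
As a 27×18 matrix over Z this has rank 17, with invariant factors (1,1,1,1,1,1,1,1,1,1,1,1,1,1,1,1,2).

Now H_k = ker ∂_k / im ∂_{k+1}, so:

  H_0: rank C_0 − rank ∂_1 = 12 − 10 = 2, and the invariant factors of ∂_1 are all 1, so H_0 ≅ Z^2.
  H_1: rank ker ∂_1 − rank ∂_2 = (27 − 10) − 17 = 0, and ∂_2 has invariant factor 2 > 1, so H_1 ≅ Z_2.
  H_2: rank ker ∂_2 − rank ∂_3 = (18 − 17) − 0 = 1, and there is no ∂_3, so H_2 ≅ Z.

As a check, the Euler characteristic is 12 − 27 + 18 = 3, which agrees with 2 − 0 + 1 = 3.

H_0 = Z^2,  H_1 = Z_2,  H_2 = Z.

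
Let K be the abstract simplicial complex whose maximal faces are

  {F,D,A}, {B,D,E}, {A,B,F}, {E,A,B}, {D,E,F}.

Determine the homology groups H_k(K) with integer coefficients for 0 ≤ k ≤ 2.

Take the total order A < B < D < E < F on the vertex set. Then K (dimension 2) consists of the simplices:

  0-simplices (5): A, B, D, E, F
  1-simplices (10): AB, AD, AE, AF, BD, BE, BF, DE, DF, EF
  2-simplices (5): ABE, ABF, ADF, BDE, DEF

giving chain groups C_0 ≅ Z^5, C_1 ≅ Z^10, C_2 ≅ Z^5.

Boundary ∂_1: C_1 → C_0 is given by ∂[p,q] = [q] − [p]. For instance
  ∂BD = D − B.
The 5×10 boundary matrix has rank 4 and Smith normal form diag(1,1,1,1).

∂_2: C_2 → C_1 maps a triangle to the signed sum of its edges. For instance
  ∂ABF = BF − AF + AB,
  ∂DEF = EF − DF + DE.
As a 10×5 matrix over Z this has rank 5, with invariant factors (1,1,1,1,1).

From H_k ≅ ker(∂_k) / im(∂_{k+1}) we obtain:

  H_0: rank C_0 − rank ∂_1 = 5 − 4 = 1, and the invariant factors of ∂_1 are all 1, so H_0 ≅ Z.
  H_1: rank ker ∂_1 − rank ∂_2 = (10 − 4) − 5 = 1, and the invariant factors of ∂_2 are all 1, so H_1 ≅ Z.
  H_2: rank ker ∂_2 − rank ∂_3 = (5 − 5) − 0 = 0, and there is no ∂_3, so H_2 ≅ 0.

As a check, the Euler characteristic is 5 − 10 + 5 = 0, which agrees with 1 − 1 + 0 = 0.

H_0 = Z,  H_1 = Z,  H_2 = 0.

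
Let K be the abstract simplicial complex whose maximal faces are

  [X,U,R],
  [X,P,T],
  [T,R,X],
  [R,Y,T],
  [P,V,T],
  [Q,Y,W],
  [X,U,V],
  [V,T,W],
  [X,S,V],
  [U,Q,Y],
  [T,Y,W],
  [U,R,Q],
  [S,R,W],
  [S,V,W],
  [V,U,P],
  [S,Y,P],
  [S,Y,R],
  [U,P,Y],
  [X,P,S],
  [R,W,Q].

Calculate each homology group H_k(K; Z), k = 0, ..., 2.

H_0 = Z,  H_1 = Z ⊕ Z_2,  H_2 = 0.

Order the vertices as P < Q < R < S < T < U < V < W < X < Y. Listing each simplex with vertices in this order, K has dimension 2 with simplices:

  0-simplices (10): P, Q, R, S, T, U, V, W, X, Y
  1-simplices (30): PS, PT, PU, PV, PX, PY, QR, QU, QW, QY, RS, RT, RU, RW, RX, RY, SV, SW, SX, SY, TV, TW, TX, TY, UV, UX, UY, VW, VX, WY
  2-simplices (20): PSX, PSY, PTV, PTX, PUV, PUY, QRU, QRW, QUY, QWY, RSW, RSY, RTX, RTY, RUX, SVW, SVX, TVW, TWY, UVX

Hence C_0 ≅ Z^10, C_1 ≅ Z^30, C_2 ≅ Z^20.

The boundary map ∂_1: C_1 → C_0 sends each edge [p,q] (with p < q) to q − p. For instance
  ∂PU = U − P.
The resulting 10×30 matrix has rank 9, and its Smith normal form has invariant factors (1,1,1,1,1,1,1,1,1).

∂_2: C_2 → C_1 maps a triangle to the signed sum of its edges. For instance
  ∂UVX = VX − UX + UV,
  ∂RTX = TX − RX + RT.
As a 30×20 matrix over Z this has rank 20, with invariant factors (1,1,1,1,1,1,1,1,1,1,1,1,1,1,1,1,1,1,1,2).

Computing H_k = (kernel of ∂_k) / (image of ∂_{k+1}):

  H_0: rank C_0 − rank ∂_1 = 10 − 9 = 1, and the invariant factors of ∂_1 are all 1, so H_0 ≅ Z.
  H_1: rank ker ∂_1 − rank ∂_2 = (30 − 9) − 20 = 1, and ∂_2 has invariant factor 2 > 1, so H_1 ≅ Z ⊕ Z_2.
  H_2: rank ker ∂_2 − rank ∂_3 = (20 − 20) − 0 = 0, and there is no ∂_3, so H_2 ≅ 0.

As a check, the Euler characteristic is 10 − 30 + 20 = 0, which agrees with 1 − 1 + 0 = 0.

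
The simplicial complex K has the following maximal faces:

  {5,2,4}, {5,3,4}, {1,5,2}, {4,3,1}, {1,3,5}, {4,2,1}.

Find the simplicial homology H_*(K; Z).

H_0 = Z,  H_1 = 0,  H_2 = Z.

Take the total order 1 < 2 < 3 < 4 < 5 on the vertex set. Then K (dimension 2) consists of the simplices:

  0-simplices (5): [1], [2], [3], [4], [5]
  1-simplices (9): [1,2], [1,3], [1,4], [1,5], [2,4], [2,5], [3,4], [3,5], [4,5]
  2-simplices (6): [1,2,4], [1,2,5], [1,3,4], [1,3,5], [2,4,5], [3,4,5]

so the chain groups are C_0 ≅ Z^5, C_1 ≅ Z^9, C_2 ≅ Z^6.

Boundary ∂_1: C_1 → C_0 maps an edge to its endpoints' difference, ∂[p,q] = q − p. For instance
  ∂[1,3] = [3] − [1].
This gives a 5×9 integer matrix of rank 4; reducing to Smith normal form yields diagonal entries (1,1,1,1).

Boundary ∂_2: C_2 → C_1 sends each 2-simplex [p,q,r] to [q,r] − [p,r] + [p,q]. For instance
  ∂[1,2,5] = [2,5] − [1,5] + [1,2],
  ∂[1,3,5] = [3,5] − [1,5] + [1,3].
This gives a 9×6 integer matrix of rank 5; reducing to Smith normal form yields diagonal entries (1,1,1,1,1).

Now H_k = ker ∂_k / im ∂_{k+1}, so:

  H_0: rank C_0 − rank ∂_1 = 5 − 4 = 1, and the invariant factors of ∂_1 are all 1, so H_0 ≅ Z.
  H_1: rank ker ∂_1 − rank ∂_2 = (9 − 4) − 5 = 0, and the invariant factors of ∂_2 are all 1, so H_1 ≅ 0.
  H_2: rank ker ∂_2 − rank ∂_3 = (6 − 5) − 0 = 1, and there is no ∂_3, so H_2 ≅ Z.

As a check, the Euler characteristic is 5 − 9 + 6 = 2, which agrees with 1 − 0 + 1 = 2.
(K is a triangulation of the 2-sphere S^2.)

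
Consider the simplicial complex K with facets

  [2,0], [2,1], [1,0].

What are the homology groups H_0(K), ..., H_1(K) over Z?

H_0 ≅ Z,  H_1 ≅ Z.

Order the vertices as 0 < 1 < 2. Listing each simplex with vertices in this order, K has dimension 1 with simplices:

  0-simplices (3): [0], [1], [2]
  1-simplices (3): [0,1], [0,2], [1,2]

Hence C_0 ≅ Z^3, C_1 ≅ Z^3.

The boundary map ∂_1: C_1 → C_0 is given by ∂[p,q] = [q] − [p].
This gives a 3×3 integer matrix of rank 2; reducing to Smith normal form yields diagonal entries (1,1).

Now H_k = ker ∂_k / im ∂_{k+1}, so:

  H_0: rank C_0 − rank ∂_1 = 3 − 2 = 1, and the invariant factors of ∂_1 are all 1, so H_0 = Z.
  H_1: rank ker ∂_1 − rank ∂_2 = (3 − 2) − 0 = 1, and there is no ∂_2, so H_1 = Z.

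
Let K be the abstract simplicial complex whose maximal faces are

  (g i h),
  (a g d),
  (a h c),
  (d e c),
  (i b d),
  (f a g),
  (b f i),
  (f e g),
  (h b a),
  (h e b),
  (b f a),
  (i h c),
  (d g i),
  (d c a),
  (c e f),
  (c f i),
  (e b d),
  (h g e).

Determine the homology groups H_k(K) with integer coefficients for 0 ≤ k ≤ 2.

H_0 = Z,  H_1 = Z^2,  H_2 = Z.

Take the total order a < b < c < d < e < f < g < h < i on the vertex set. Then K (dimension 2) consists of the simplices:

  0-simplices (9): a, b, c, d, e, f, g, h, i
  1-simplices (27): ab, ac, ad, af, ag, ah, bd, be, bf, bh, bi, cd, ce, cf, ch, ci, de, dg, di, ef, eg, eh, fg, fi, gh, gi, hi
  2-simplices (18): abf, abh, acd, ach, adg, afg, bde, bdi, beh, bfi, cde, cef, cfi, chi, dgi, efg, egh, ghi

giving chain groups C_0 ≅ Z^9, C_1 ≅ Z^27, C_2 ≅ Z^18.

Boundary ∂_1: C_1 → C_0 sends each edge [p,q] (with p < q) to q − p. For instance
  ∂ag = g − a.
The resulting 9×27 matrix has rank 8, and its Smith normal form has invariant factors (1,1,1,1,1,1,1,1).

∂_2: C_2 → C_1 maps a triangle to the signed sum of its edges. For instance
  ∂cef = ef − cf + ce,
  ∂ghi = hi − gi + gh.
As a 27×18 matrix over Z this has rank 17, with invariant factors (1,1,1,1,1,1,1,1,1,1,1,1,1,1,1,1,1).

From H_k ≅ ker(∂_k) / im(∂_{k+1}) we obtain:

  H_0: rank C_0 − rank ∂_1 = 9 − 8 = 1, and the invariant factors of ∂_1 are all 1, so H_0 ≅ Z.
  H_1: rank ker ∂_1 − rank ∂_2 = (27 − 8) − 17 = 2, and the invariant factors of ∂_2 are all 1, so H_1 ≅ Z^2.
  H_2: rank ker ∂_2 − rank ∂_3 = (18 − 17) − 0 = 1, and there is no ∂_3, so H_2 ≅ Z.

As a check, the Euler characteristic is 9 − 27 + 18 = 0, which agrees with 1 − 2 + 1 = 0.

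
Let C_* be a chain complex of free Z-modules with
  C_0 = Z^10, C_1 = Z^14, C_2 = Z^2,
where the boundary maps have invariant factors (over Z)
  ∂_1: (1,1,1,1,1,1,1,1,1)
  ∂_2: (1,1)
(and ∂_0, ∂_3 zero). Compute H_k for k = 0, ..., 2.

H_0 = Z,  H_1 = Z^3,  H_2 = 0.

H_0: b_0 = 10 − 0 − 9 = 1; torsion from ∂_1 factors > 1: none. So H_0 = Z.
H_1: b_1 = 14 − 9 − 2 = 3; torsion from ∂_2 factors > 1: none. So H_1 = Z^3.
H_2: b_2 = 2 − 2 − 0 = 0; torsion from ∂_3 factors > 1: none. So H_2 = 0.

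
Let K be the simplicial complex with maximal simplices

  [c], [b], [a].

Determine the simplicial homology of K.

We work with the vertex ordering a < b < c. The simplices of K, each written with vertices in increasing order, are:

  0-simplices (3): a, b, c

giving chain groups C_0 ≅ Z^3.

Now H_k = ker ∂_k / im ∂_{k+1}, so:

  H_0: rank C_0 − rank ∂_1 = 3 − 0 = 3, and there is no ∂_1, so H_0 ≅ Z^3.

(K is a triangulation of a set of 3 points.)

H_0 = Z^3.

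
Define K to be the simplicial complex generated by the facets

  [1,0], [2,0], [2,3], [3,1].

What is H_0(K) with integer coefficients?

H_0 ≅ Z.

Take the total order 0 < 1 < 2 < 3 on the vertex set. Then K (dimension 1) consists of the simplices:

  0-simplices (4): [0], [1], [2], [3]
  1-simplices (4): [0,1], [0,2], [1,3], [2,3]

Hence C_0 ≅ Z^4, C_1 ≅ Z^4.

Boundary ∂_1: C_1 → C_0 maps an edge to its endpoints' difference, ∂[p,q] = q − p.
As a 4×4 matrix over Z this has rank 3, with invariant factors (1,1,1).

From H_k ≅ ker(∂_k) / im(∂_{k+1}) we obtain:

  H_0: rank C_0 − rank ∂_1 = 4 − 3 = 1, and the invariant factors of ∂_1 are all 1, so H_0 ≅ Z.

(K is a triangulation of the circle S^1.)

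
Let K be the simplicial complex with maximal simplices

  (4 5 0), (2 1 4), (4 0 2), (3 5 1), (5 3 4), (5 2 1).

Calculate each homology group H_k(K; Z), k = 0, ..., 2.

H_0 ≅ Z,  H_1 ≅ Z,  H_2 = 0.

Order the vertices as 0 < 1 < 2 < 3 < 4 < 5. Listing each simplex with vertices in this order, K has dimension 2 with simplices:

  0-simplices (6): [0], [1], [2], [3], [4], [5]
  1-simplices (12): [0,2], [0,4], [0,5], [1,2], [1,3], [1,4], [1,5], [2,4], [2,5], [3,4], [3,5], [4,5]
  2-simplices (6): [0,2,4], [0,4,5], [1,2,4], [1,2,5], [1,3,5], [3,4,5]

Hence C_0 ≅ Z^6, C_1 ≅ Z^12, C_2 ≅ Z^6.

Boundary ∂_1: C_1 → C_0 maps an edge to its endpoints' difference, ∂[p,q] = q − p. For instance
  ∂[3,5] = [5] − [3].
This gives a 6×12 integer matrix of rank 5; reducing to Smith normal form yields diagonal entries (1,1,1,1,1).

The boundary map ∂_2: C_2 → C_1 maps a triangle to the signed sum of its edges. For instance
  ∂[3,4,5] = [4,5] − [3,5] + [3,4],
  ∂[1,2,5] = [2,5] − [1,5] + [1,2].
This gives a 12×6 integer matrix of rank 6; reducing to Smith normal form yields diagonal entries (1,1,1,1,1,1).

Now H_k = ker ∂_k / im ∂_{k+1}, so:

  H_0: rank C_0 − rank ∂_1 = 6 − 5 = 1, and the invariant factors of ∂_1 are all 1, so H_0 = Z.
  H_1: rank ker ∂_1 − rank ∂_2 = (12 − 5) − 6 = 1, and the invariant factors of ∂_2 are all 1, so H_1 = Z.
  H_2: rank ker ∂_2 − rank ∂_3 = (6 − 6) − 0 = 0, and there is no ∂_3, so H_2 = 0.

As a check, the Euler characteristic is 6 − 12 + 6 = 0, which agrees with 1 − 1 + 0 = 0.
(K is a triangulation of the cylinder S^1 x I.)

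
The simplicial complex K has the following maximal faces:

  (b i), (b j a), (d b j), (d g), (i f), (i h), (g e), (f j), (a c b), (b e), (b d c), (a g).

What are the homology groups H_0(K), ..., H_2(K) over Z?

Take the total order a < b < c < d < e < f < g < h < i < j on the vertex set. Then K (dimension 2) consists of the simplices:

  0-simplices (10): a, b, c, d, e, f, g, h, i, j
  1-simplices (16): ab, ac, ag, aj, bc, bd, be, bi, bj, cd, dg, dj, eg, fi, fj, hi
  2-simplices (4): abc, abj, bcd, bdj

giving chain groups C_0 ≅ Z^10, C_1 ≅ Z^16, C_2 ≅ Z^4.

The boundary map ∂_1: C_1 → C_0 sends each edge [p,q] (with p < q) to q − p. For instance
  ∂be = e − b.
The resulting 10×16 matrix has rank 9, and its Smith normal form has invariant factors (1,1,1,1,1,1,1,1,1).

∂_2: C_2 → C_1 sends each 2-simplex [p,q,r] to [q,r] − [p,r] + [p,q]. For instance
  ∂bcd = cd − bd + bc,
  ∂abc = bc − ac + ab.
The 16×4 boundary matrix has rank 4 and Smith normal form diag(1,1,1,1).

From H_k ≅ ker(∂_k) / im(∂_{k+1}) we obtain:

  H_0: rank C_0 − rank ∂_1 = 10 − 9 = 1, and the invariant factors of ∂_1 are all 1, so H_0 = Z.
  H_1: rank ker ∂_1 − rank ∂_2 = (16 − 9) − 4 = 3, and the invariant factors of ∂_2 are all 1, so H_1 = Z^3.
  H_2: rank ker ∂_2 − rank ∂_3 = (4 − 4) − 0 = 0, and there is no ∂_3, so H_2 = 0.

H_0 = Z,  H_1 = Z^3,  H_2 = 0.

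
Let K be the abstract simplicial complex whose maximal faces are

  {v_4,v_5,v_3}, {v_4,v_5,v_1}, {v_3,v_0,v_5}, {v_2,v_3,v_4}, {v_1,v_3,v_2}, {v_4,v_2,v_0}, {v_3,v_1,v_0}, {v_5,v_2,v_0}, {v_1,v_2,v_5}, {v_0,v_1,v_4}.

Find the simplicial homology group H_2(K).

Order the vertices as v_0 < v_1 < v_2 < v_3 < v_4 < v_5. Listing each simplex with vertices in this order, K has dimension 2 with simplices:

  0-simplices (6): [v_0], [v_1], [v_2], [v_3], [v_4], [v_5]
  1-simplices (15): (15 of them)
  2-simplices (10): [v_0,v_1,v_3], [v_0,v_1,v_4], [v_0,v_2,v_4], [v_0,v_2,v_5], [v_0,v_3,v_5], [v_1,v_2,v_3], [v_1,v_2,v_5], [v_1,v_4,v_5], [v_2,v_3,v_4], [v_3,v_4,v_5]

giving chain groups C_0 ≅ Z^6, C_1 ≅ Z^15, C_2 ≅ Z^10.

The boundary map ∂_1: C_1 → C_0 is given by ∂[p,q] = [q] − [p]. For instance
  ∂[v_0,v_3] = [v_3] − [v_0].
The 6×15 boundary matrix has rank 5 and Smith normal form diag(1,1,1,1,1).

Boundary ∂_2: C_2 → C_1 maps a triangle to the signed sum of its edges. For instance
  ∂[v_2,v_3,v_4] = [v_3,v_4] − [v_2,v_4] + [v_2,v_3],
  ∂[v_1,v_4,v_5] = [v_4,v_5] − [v_1,v_5] + [v_1,v_4].
The 15×10 boundary matrix has rank 10 and Smith normal form diag(1,1,1,1,1,1,1,1,1,2).

Reading off H_k = ker ∂_k / im ∂_{k+1}:

  H_2: rank ker ∂_2 − rank ∂_3 = (10 − 10) − 0 = 0, and there is no ∂_3, so H_2 ≅ 0.

H_2 = 0.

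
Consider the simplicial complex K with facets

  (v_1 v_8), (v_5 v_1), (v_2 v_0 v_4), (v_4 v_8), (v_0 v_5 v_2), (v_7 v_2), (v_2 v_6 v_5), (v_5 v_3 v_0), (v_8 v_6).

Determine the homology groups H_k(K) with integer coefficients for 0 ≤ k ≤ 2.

H_0 = Z,  H_1 = Z^2,  H_2 = 0.

We work with the vertex ordering v_0 < v_1 < v_2 < v_3 < v_4 < v_5 < v_6 < v_7 < v_8. The simplices of K, each written with vertices in increasing order, are:

  0-simplices (9): [v_0], [v_1], [v_2], [v_3], [v_4], [v_5], [v_6], [v_7], [v_8]
  1-simplices (14): [v_0,v_2], [v_0,v_3], [v_0,v_4], [v_0,v_5], [v_1,v_5], [v_1,v_8], [v_2,v_4], [v_2,v_5], [v_2,v_6], [v_2,v_7], [v_3,v_5], [v_4,v_8], [v_5,v_6], [v_6,v_8]
  2-simplices (4): [v_0,v_2,v_4], [v_0,v_2,v_5], [v_0,v_3,v_5], [v_2,v_5,v_6]

so the chain groups are C_0 ≅ Z^9, C_1 ≅ Z^14, C_2 ≅ Z^4.

∂_1: C_1 → C_0 sends each edge [p,q] (with p < q) to q − p.
The 9×14 boundary matrix has rank 8 and Smith normal form diag(1,1,1,1,1,1,1,1).

∂_2: C_2 → C_1 sends each 2-simplex [p,q,r] to [q,r] − [p,r] + [p,q]. For instance
  ∂[v_2,v_5,v_6] = [v_5,v_6] − [v_2,v_6] + [v_2,v_5],
  ∂[v_0,v_3,v_5] = [v_3,v_5] − [v_0,v_5] + [v_0,v_3].
As a 14×4 matrix over Z this has rank 4, with invariant factors (1,1,1,1).

Computing H_k = (kernel of ∂_k) / (image of ∂_{k+1}):

  H_0: rank C_0 − rank ∂_1 = 9 − 8 = 1, and the invariant factors of ∂_1 are all 1, so H_0 ≅ Z.
  H_1: rank ker ∂_1 − rank ∂_2 = (14 − 8) − 4 = 2, and the invariant factors of ∂_2 are all 1, so H_1 ≅ Z^2.
  H_2: rank ker ∂_2 − rank ∂_3 = (4 − 4) − 0 = 0, and there is no ∂_3, so H_2 ≅ 0.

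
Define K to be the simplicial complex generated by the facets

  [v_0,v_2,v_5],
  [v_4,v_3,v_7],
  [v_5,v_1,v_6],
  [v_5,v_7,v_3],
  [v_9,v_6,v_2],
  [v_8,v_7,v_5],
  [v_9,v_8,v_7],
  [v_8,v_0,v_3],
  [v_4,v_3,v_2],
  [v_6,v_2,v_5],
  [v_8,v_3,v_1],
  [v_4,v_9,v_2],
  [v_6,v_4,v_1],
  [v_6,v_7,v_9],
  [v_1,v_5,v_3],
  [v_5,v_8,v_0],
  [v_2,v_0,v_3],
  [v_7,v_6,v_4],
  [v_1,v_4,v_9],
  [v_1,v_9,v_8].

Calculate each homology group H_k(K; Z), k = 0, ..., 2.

H_0 = Z,  H_1 = Z ⊕ Z/2Z,  H_2 = 0.

K has 10 vertices, 30 edges, 20 triangles.
rank ∂_0 = 0, rank ∂_1 = 9 ⇒ b_0 = 10 − 0 − 9 = 1; all invariant factors of ∂_1 are 1 so no torsion. So H_0 = Z.
rank ∂_1 = 9, rank ∂_2 = 20 ⇒ b_1 = 30 − 9 − 20 = 1; ∂_2 has invariant factor(s) [2] giving torsion. So H_1 = Z ⊕ Z/2Z.
rank ∂_2 = 20, rank ∂_3 = 0 ⇒ b_2 = 20 − 20 − 0 = 0. So H_2 = 0.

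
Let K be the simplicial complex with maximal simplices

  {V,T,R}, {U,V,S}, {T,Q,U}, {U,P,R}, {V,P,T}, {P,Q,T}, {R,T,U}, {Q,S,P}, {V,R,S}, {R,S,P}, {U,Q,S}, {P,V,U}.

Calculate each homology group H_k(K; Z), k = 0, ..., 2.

Take the total order P < Q < R < S < T < U < V on the vertex set. Then K (dimension 2) consists of the simplices:

  0-simplices (7): P, Q, R, S, T, U, V
  1-simplices (18): PQ, PR, PS, PT, PU, PV, QS, QT, QU, RS, RT, RU, RV, SU, SV, TU, TV, UV
  2-simplices (12): PQS, PQT, PRS, PRU, PTV, PUV, QSU, QTU, RSV, RTU, RTV, SUV

so the chain groups are C_0 ≅ Z^7, C_1 ≅ Z^18, C_2 ≅ Z^12.

Boundary ∂_1: C_1 → C_0 is given by ∂[p,q] = [q] − [p]. For instance
  ∂TV = V − T.
The 7×18 boundary matrix has rank 6 and Smith normal form diag(1,1,1,1,1,1).

Boundary ∂_2: C_2 → C_1 sends each 2-simplex [p,q,r] to [q,r] − [p,r] + [p,q]. For instance
  ∂QSU = SU − QU + QS,
  ∂SUV = UV − SV + SU.
The 18×12 boundary matrix has rank 12 and Smith normal form diag(1,1,1,1,1,1,1,1,1,1,1,2).

Now H_k = ker ∂_k / im ∂_{k+1}, so:

  H_0: rank C_0 − rank ∂_1 = 7 − 6 = 1, and the invariant factors of ∂_1 are all 1, so H_0 = Z.
  H_1: rank ker ∂_1 − rank ∂_2 = (18 − 6) − 12 = 0, and ∂_2 has invariant factor 2 > 1, so H_1 = Z/2Z.
  H_2: rank ker ∂_2 − rank ∂_3 = (12 − 12) − 0 = 0, and there is no ∂_3, so H_2 = 0.

As a check, the Euler characteristic is 7 − 18 + 12 = 1, which agrees with 1 − 0 + 0 = 1.
(K is a triangulation of the real projective plane RP^2.)

H_0 ≅ Z,  H_1 ≅ Z/2Z,  H_2 = 0.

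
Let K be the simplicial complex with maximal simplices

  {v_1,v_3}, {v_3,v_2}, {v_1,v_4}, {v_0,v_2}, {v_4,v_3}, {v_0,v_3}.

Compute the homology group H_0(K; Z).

H_0 = Z.

Take the total order v_0 < v_1 < v_2 < v_3 < v_4 on the vertex set. Then K (dimension 1) consists of the simplices:

  0-simplices (5): [v_0], [v_1], [v_2], [v_3], [v_4]
  1-simplices (6): [v_0,v_2], [v_0,v_3], [v_1,v_3], [v_1,v_4], [v_2,v_3], [v_3,v_4]

Hence C_0 ≅ Z^5, C_1 ≅ Z^6.

∂_1: C_1 → C_0 sends each edge [p,q] (with p < q) to q − p. For instance
  ∂[v_0,v_2] = [v_2] − [v_0].
The 5×6 boundary matrix has rank 4 and Smith normal form diag(1,1,1,1).

From H_k ≅ ker(∂_k) / im(∂_{k+1}) we obtain:

  H_0: rank C_0 − rank ∂_1 = 5 − 4 = 1, and the invariant factors of ∂_1 are all 1, so H_0 ≅ Z.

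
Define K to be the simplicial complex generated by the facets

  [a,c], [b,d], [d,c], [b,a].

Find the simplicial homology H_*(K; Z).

H_0 = Z,  H_1 = Z.

K has 4 vertices, 4 edges.
rank ∂_0 = 0, rank ∂_1 = 3 ⇒ b_0 = 4 − 0 − 3 = 1; all invariant factors of ∂_1 are 1 so no torsion. So H_0 = Z.
rank ∂_1 = 3, rank ∂_2 = 0 ⇒ b_1 = 4 − 3 − 0 = 1. So H_1 = Z.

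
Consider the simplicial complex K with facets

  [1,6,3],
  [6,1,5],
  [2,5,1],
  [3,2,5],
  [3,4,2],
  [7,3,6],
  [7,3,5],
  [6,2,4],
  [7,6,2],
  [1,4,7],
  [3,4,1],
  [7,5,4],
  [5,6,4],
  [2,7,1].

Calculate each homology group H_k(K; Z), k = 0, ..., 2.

Fix the vertex order 1 < 2 < 3 < 4 < 5 < 6 < 7 and write every simplex with vertices in increasing order. Then dim K = 2 and the simplices of K are:

  0-simplices (7): [1], [2], [3], [4], [5], [6], [7]
  1-simplices (21): [1,2], [1,3], [1,4], [1,5], [1,6], [1,7], [2,3], [2,4], [2,5], [2,6], [2,7], [3,4], [3,5], [3,6], [3,7], [4,5], [4,6], [4,7], [5,6], [5,7], [6,7]
  2-simplices (14): [1,2,5], [1,2,7], [1,3,4], [1,3,6], [1,4,7], [1,5,6], [2,3,4], [2,3,5], [2,4,6], [2,6,7], [3,5,7], [3,6,7], [4,5,6], [4,5,7]

so the chain groups are C_0 ≅ Z^7, C_1 ≅ Z^21, C_2 ≅ Z^14.

∂_1: C_1 → C_0 maps an edge to its endpoints' difference, ∂[p,q] = q − p. For instance
  ∂[1,4] = [4] − [1].
As a 7×21 matrix over Z this has rank 6, with invariant factors (1,1,1,1,1,1).

∂_2: C_2 → C_1 sends each 2-simplex [p,q,r] to [q,r] − [p,r] + [p,q]. For instance
  ∂[3,6,7] = [6,7] − [3,7] + [3,6],
  ∂[1,3,6] = [3,6] − [1,6] + [1,3].
The 21×14 boundary matrix has rank 13 and Smith normal form diag(1,1,1,1,1,1,1,1,1,1,1,1,1).

Now H_k = ker ∂_k / im ∂_{k+1}, so:

  H_0: rank C_0 − rank ∂_1 = 7 − 6 = 1, and the invariant factors of ∂_1 are all 1, so H_0 = Z.
  H_1: rank ker ∂_1 − rank ∂_2 = (21 − 6) − 13 = 2, and the invariant factors of ∂_2 are all 1, so H_1 = Z^2.
  H_2: rank ker ∂_2 − rank ∂_3 = (14 − 13) − 0 = 1, and there is no ∂_3, so H_2 = Z.

As a check, the Euler characteristic is 7 − 21 + 14 = 0, which agrees with 1 − 2 + 1 = 0.

H_0 ≅ Z,  H_1 ≅ Z^2,  H_2 ≅ Z.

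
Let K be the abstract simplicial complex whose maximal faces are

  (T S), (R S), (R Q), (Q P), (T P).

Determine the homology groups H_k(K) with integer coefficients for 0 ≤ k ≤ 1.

H_0 = Z,  H_1 = Z.

Take the total order P < Q < R < S < T on the vertex set. Then K (dimension 1) consists of the simplices:

  0-simplices (5): P, Q, R, S, T
  1-simplices (5): PQ, PT, QR, RS, ST

Hence C_0 ≅ Z^5, C_1 ≅ Z^5.

∂_1: C_1 → C_0 sends each edge [p,q] (with p < q) to q − p.
As a 5×5 matrix over Z this has rank 4, with invariant factors (1,1,1,1).

Now H_k = ker ∂_k / im ∂_{k+1}, so:

  H_0: rank C_0 − rank ∂_1 = 5 − 4 = 1, and the invariant factors of ∂_1 are all 1, so H_0 ≅ Z.
  H_1: rank ker ∂_1 − rank ∂_2 = (5 − 4) − 0 = 1, and there is no ∂_2, so H_1 ≅ Z.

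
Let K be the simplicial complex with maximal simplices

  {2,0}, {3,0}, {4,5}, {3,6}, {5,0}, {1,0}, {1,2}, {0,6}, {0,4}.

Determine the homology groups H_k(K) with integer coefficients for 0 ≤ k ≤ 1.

H_0 ≅ Z,  H_1 ≅ Z^3.

Take the total order 0 < 1 < 2 < 3 < 4 < 5 < 6 on the vertex set. Then K (dimension 1) consists of the simplices:

  0-simplices (7): [0], [1], [2], [3], [4], [5], [6]
  1-simplices (9): [0,1], [0,2], [0,3], [0,4], [0,5], [0,6], [1,2], [3,6], [4,5]

so the chain groups are C_0 ≅ Z^7, C_1 ≅ Z^9.

Boundary ∂_1: C_1 → C_0 maps an edge to its endpoints' difference, ∂[p,q] = q − p. For instance
  ∂[0,3] = [3] − [0].
The 7×9 boundary matrix has rank 6 and Smith normal form diag(1,1,1,1,1,1).

Reading off H_k = ker ∂_k / im ∂_{k+1}:

  H_0: rank C_0 − rank ∂_1 = 7 − 6 = 1, and the invariant factors of ∂_1 are all 1, so H_0 = Z.
  H_1: rank ker ∂_1 − rank ∂_2 = (9 − 6) − 0 = 3, and there is no ∂_2, so H_1 = Z^3.

As a check, the Euler characteristic is 7 − 9 = -2, which agrees with 1 − 3 = -2.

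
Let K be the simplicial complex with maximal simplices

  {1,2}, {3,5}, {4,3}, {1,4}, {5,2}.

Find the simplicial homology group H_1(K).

H_1 ≅ Z.

We work with the vertex ordering 1 < 2 < 3 < 4 < 5. The simplices of K, each written with vertices in increasing order, are:

  0-simplices (5): [1], [2], [3], [4], [5]
  1-simplices (5): [1,2], [1,4], [2,5], [3,4], [3,5]

Hence C_0 ≅ Z^5, C_1 ≅ Z^5.

∂_1: C_1 → C_0 is given by ∂[p,q] = [q] − [p].
As a 5×5 matrix over Z this has rank 4, with invariant factors (1,1,1,1).

From H_k ≅ ker(∂_k) / im(∂_{k+1}) we obtain:

  H_1: rank ker ∂_1 − rank ∂_2 = (5 − 4) − 0 = 1, and there is no ∂_2, so H_1 = Z.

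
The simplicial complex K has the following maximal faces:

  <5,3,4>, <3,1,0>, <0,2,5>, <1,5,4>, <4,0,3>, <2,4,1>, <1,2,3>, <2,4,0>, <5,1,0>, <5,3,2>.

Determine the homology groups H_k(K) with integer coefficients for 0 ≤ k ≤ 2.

Take the total order 0 < 1 < 2 < 3 < 4 < 5 on the vertex set. Then K (dimension 2) consists of the simplices:

  0-simplices (6): [0], [1], [2], [3], [4], [5]
  1-simplices (15): [0,1], [0,2], [0,3], [0,4], [0,5], [1,2], [1,3], [1,4], [1,5], [2,3], [2,4], [2,5], [3,4], [3,5], [4,5]
  2-simplices (10): [0,1,3], [0,1,5], [0,2,4], [0,2,5], [0,3,4], [1,2,3], [1,2,4], [1,4,5], [2,3,5], [3,4,5]

so the chain groups are C_0 ≅ Z^6, C_1 ≅ Z^15, C_2 ≅ Z^10.

The boundary map ∂_1: C_1 → C_0 maps an edge to its endpoints' difference, ∂[p,q] = q − p.
The resulting 6×15 matrix has rank 5, and its Smith normal form has invariant factors (1,1,1,1,1).

Boundary ∂_2: C_2 → C_1 sends each 2-simplex [p,q,r] to [q,r] − [p,r] + [p,q]. For instance
  ∂[0,2,5] = [2,5] − [0,5] + [0,2],
  ∂[0,3,4] = [3,4] − [0,4] + [0,3].
The resulting 15×10 matrix has rank 10, and its Smith normal form has invariant factors (1,1,1,1,1,1,1,1,1,2).

Now H_k = ker ∂_k / im ∂_{k+1}, so:

  H_0: rank C_0 − rank ∂_1 = 6 − 5 = 1, and the invariant factors of ∂_1 are all 1, so H_0 = Z.
  H_1: rank ker ∂_1 − rank ∂_2 = (15 − 5) − 10 = 0, and ∂_2 has invariant factor 2 > 1, so H_1 = Z/2.
  H_2: rank ker ∂_2 − rank ∂_3 = (10 − 10) − 0 = 0, and there is no ∂_3, so H_2 = 0.

H_0 ≅ Z,  H_1 ≅ Z/2,  H_2 = 0.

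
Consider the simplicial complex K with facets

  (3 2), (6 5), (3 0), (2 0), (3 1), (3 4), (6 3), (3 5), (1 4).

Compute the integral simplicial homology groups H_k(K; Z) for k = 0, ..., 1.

H_0 ≅ Z,  H_1 ≅ Z^3.

Order the vertices as 0 < 1 < 2 < 3 < 4 < 5 < 6. Listing each simplex with vertices in this order, K has dimension 1 with simplices:

  0-simplices (7): [0], [1], [2], [3], [4], [5], [6]
  1-simplices (9): [0,2], [0,3], [1,3], [1,4], [2,3], [3,4], [3,5], [3,6], [5,6]

Hence C_0 ≅ Z^7, C_1 ≅ Z^9.

Boundary ∂_1: C_1 → C_0 maps an edge to its endpoints' difference, ∂[p,q] = q − p. For instance
  ∂[0,2] = [2] − [0].
The resulting 7×9 matrix has rank 6, and its Smith normal form has invariant factors (1,1,1,1,1,1).

From H_k ≅ ker(∂_k) / im(∂_{k+1}) we obtain:

  H_0: rank C_0 − rank ∂_1 = 7 − 6 = 1, and the invariant factors of ∂_1 are all 1, so H_0 = Z.
  H_1: rank ker ∂_1 − rank ∂_2 = (9 − 6) − 0 = 3, and there is no ∂_2, so H_1 = Z^3.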